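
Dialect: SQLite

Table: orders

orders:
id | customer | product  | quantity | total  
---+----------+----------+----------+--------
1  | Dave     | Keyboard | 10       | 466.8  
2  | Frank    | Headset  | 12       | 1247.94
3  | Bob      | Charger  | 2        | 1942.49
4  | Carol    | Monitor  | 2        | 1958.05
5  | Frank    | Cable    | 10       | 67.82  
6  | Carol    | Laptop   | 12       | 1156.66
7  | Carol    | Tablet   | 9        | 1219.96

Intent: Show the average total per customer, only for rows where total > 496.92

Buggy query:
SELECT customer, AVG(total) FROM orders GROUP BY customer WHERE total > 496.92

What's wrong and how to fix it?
Bug: Row-level WHERE must come before GROUP BY in the clause order

Fix: Move the WHERE clause before GROUP BY

Corrected query:
SELECT customer, AVG(total) FROM orders WHERE total > 496.92 GROUP BY customer

Result:
customer | AVG(total)
---------+-----------
Bob      | 1942.49   
Carol    | 1444.89   
Frank    | 1247.94   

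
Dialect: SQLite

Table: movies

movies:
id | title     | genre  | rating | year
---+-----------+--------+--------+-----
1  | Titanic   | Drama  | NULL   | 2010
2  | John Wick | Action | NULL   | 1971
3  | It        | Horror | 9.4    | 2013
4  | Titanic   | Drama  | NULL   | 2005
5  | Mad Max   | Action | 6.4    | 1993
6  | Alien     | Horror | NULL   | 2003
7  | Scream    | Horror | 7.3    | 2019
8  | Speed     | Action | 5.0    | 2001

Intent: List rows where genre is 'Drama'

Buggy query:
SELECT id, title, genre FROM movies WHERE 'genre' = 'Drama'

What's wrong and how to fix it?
Bug: Single quotes denote string literals in SQL; the column name is being compared as a constant string

Fix: Remove the quotes around the column name (or use double quotes for an identifier)

Corrected query:
SELECT id, title, genre FROM movies WHERE genre = 'Drama'

Result:
id | title   | genre
---+---------+------
1  | Titanic | Drama
4  | Titanic | Drama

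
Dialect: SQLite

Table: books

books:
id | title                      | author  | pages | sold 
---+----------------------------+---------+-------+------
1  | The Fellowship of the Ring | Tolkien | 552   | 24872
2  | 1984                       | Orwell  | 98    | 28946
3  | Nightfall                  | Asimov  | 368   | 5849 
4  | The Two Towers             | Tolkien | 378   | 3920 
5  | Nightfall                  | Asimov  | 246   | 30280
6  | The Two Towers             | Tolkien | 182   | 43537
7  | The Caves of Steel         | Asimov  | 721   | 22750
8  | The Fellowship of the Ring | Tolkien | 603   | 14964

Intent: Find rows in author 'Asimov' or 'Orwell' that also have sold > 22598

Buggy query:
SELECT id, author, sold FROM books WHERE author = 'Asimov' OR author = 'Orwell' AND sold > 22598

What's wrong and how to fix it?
Bug: AND binds tighter than OR, so this parses as author = 'Asimov' OR (author = 'Orwell' AND sold > 22598)

Fix: Add parentheses around the OR so the AND applies to both alternatives

Corrected query:
SELECT id, author, sold FROM books WHERE (author = 'Asimov' OR author = 'Orwell') AND sold > 22598

Result:
id | author | sold 
---+--------+------
2  | Orwell | 28946
5  | Asimov | 30280
7  | Asimov | 22750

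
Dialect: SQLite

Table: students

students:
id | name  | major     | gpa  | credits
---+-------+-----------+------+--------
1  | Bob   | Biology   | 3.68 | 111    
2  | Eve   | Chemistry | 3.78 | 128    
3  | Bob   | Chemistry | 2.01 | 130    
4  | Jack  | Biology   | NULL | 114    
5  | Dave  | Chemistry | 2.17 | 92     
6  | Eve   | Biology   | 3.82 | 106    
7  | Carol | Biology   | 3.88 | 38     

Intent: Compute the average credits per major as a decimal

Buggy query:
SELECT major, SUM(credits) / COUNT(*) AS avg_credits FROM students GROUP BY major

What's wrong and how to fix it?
Bug: SUM(credits) and COUNT(*) are both integers; the division truncates the fractional part

Fix: Cast one side to REAL so the division keeps the fractional part

Corrected query:
SELECT major, SUM(credits) * 1.0 / COUNT(*) AS avg_credits FROM students GROUP BY major

Result:
major     | avg_credits
----------+------------
Biology   | 92.25      
Chemistry | 116.666667 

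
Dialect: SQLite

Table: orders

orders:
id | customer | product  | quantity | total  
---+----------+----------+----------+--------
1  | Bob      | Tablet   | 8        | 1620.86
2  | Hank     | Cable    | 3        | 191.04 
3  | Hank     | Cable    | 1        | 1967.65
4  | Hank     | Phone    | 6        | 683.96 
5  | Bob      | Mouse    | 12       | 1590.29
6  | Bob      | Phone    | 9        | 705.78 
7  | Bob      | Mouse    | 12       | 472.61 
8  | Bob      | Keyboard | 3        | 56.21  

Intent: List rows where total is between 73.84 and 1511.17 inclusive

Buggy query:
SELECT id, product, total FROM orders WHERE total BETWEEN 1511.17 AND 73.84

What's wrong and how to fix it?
Bug: The bounds are reversed; BETWEEN a AND b requires a <= b to match anything

Fix: Swap the bounds so the smaller value comes first

Corrected query:
SELECT id, product, total FROM orders WHERE total BETWEEN 73.84 AND 1511.17

Result:
id | product | total 
---+---------+-------
2  | Cable   | 191.04
4  | Phone   | 683.96
6  | Phone   | 705.78
7  | Mouse   | 472.61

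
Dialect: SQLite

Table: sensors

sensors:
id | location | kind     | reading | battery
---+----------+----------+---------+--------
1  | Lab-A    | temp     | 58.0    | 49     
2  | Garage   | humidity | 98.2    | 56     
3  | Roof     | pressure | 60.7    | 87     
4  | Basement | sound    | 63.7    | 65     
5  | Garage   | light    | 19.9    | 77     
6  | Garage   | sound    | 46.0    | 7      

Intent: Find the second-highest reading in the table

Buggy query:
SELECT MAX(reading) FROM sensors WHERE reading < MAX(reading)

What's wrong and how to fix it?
Bug: The inner MAX is an aggregate inside WHERE, which is not allowed

Fix: Put the inner MAX in a scalar subquery

Corrected query:
SELECT MAX(reading) FROM sensors WHERE reading < (SELECT MAX(reading) FROM sensors)

Result:
MAX(reading)
------------
63.7        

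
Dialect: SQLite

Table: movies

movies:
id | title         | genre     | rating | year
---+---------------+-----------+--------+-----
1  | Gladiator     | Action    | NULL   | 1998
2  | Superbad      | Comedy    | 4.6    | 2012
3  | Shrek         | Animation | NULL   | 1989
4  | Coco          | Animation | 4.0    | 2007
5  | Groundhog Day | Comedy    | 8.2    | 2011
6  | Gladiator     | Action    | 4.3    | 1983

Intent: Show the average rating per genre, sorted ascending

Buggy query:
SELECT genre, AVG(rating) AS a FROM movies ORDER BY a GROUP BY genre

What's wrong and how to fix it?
Bug: GROUP BY must precede ORDER BY

Fix: Move ORDER BY to the end, after GROUP BY

Corrected query:
SELECT genre, AVG(rating) AS a FROM movies GROUP BY genre ORDER BY a

Result:
genre     | a  
----------+----
Animation | 4  
Action    | 4.3
Comedy    | 6.4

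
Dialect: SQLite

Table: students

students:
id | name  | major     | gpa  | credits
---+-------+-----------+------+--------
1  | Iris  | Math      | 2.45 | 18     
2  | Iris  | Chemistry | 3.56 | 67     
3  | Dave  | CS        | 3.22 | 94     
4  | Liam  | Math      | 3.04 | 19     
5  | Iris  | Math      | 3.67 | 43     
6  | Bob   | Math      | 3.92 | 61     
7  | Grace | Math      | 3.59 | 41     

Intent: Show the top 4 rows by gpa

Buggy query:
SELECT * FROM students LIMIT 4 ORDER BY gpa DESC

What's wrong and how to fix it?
Bug: LIMIT must come after ORDER BY

Fix: Swap the clauses: ORDER BY first, then LIMIT

Corrected query:
SELECT * FROM students ORDER BY gpa DESC LIMIT 4

Result:
id | name  | major     | gpa  | credits
---+-------+-----------+------+--------
6  | Bob   | Math      | 3.92 | 61     
5  | Iris  | Math      | 3.67 | 43     
7  | Grace | Math      | 3.59 | 41     
2  | Iris  | Chemistry | 3.56 | 67     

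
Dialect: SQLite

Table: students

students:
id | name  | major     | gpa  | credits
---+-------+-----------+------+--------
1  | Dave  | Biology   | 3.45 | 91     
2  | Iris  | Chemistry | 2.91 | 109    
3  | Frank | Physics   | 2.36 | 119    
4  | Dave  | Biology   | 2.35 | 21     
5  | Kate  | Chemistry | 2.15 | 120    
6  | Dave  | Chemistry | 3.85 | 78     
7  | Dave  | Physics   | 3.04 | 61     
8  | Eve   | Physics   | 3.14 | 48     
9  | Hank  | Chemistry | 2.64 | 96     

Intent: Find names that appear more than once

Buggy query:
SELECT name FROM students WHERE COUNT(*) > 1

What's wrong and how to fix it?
Bug: WHERE can't reference COUNT(*); aggregates are computed after WHERE

Fix: GROUP BY name, then filter groups with HAVING COUNT(*) > 1

Corrected query:
SELECT name FROM students GROUP BY name HAVING COUNT(*) > 1

Result:
name
----
Dave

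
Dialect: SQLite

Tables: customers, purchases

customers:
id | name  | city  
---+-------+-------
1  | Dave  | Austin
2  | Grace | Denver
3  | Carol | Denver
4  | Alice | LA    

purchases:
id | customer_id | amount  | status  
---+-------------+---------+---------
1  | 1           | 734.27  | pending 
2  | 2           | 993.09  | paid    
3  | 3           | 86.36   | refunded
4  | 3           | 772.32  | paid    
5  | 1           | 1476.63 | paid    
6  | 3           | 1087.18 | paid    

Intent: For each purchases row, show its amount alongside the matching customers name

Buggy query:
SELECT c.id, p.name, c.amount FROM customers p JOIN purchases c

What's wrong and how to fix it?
Bug: Missing join condition: each purchases row is matched to all customers rows instead of just its own

Fix: Add ON c.customer_id = p.id to the JOIN

Corrected query:
SELECT c.id, p.name, c.amount FROM customers p JOIN purchases c ON c.customer_id = p.id

Result:
id | name  | amount 
---+-------+--------
1  | Dave  | 734.27 
2  | Grace | 993.09 
3  | Carol | 86.36  
4  | Carol | 772.32 
5  | Dave  | 1476.63
6  | Carol | 1087.18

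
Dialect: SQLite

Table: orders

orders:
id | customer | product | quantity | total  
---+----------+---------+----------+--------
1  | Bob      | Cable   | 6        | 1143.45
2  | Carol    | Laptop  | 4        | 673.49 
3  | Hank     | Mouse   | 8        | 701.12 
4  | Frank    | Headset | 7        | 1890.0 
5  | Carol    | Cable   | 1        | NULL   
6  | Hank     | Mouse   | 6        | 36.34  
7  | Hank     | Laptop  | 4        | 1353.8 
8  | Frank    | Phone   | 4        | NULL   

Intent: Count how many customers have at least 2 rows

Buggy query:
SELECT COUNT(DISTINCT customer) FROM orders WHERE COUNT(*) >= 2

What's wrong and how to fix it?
Bug: WHERE filters individual rows, not groups, so a group-level COUNT is invalid there

Fix: Use a subquery that GROUPs and filters with HAVING, then count its rows

Corrected query:
SELECT COUNT(*) FROM (SELECT customer FROM orders GROUP BY customer HAVING COUNT(*) >= 2)

Result:
COUNT(*)
--------
3       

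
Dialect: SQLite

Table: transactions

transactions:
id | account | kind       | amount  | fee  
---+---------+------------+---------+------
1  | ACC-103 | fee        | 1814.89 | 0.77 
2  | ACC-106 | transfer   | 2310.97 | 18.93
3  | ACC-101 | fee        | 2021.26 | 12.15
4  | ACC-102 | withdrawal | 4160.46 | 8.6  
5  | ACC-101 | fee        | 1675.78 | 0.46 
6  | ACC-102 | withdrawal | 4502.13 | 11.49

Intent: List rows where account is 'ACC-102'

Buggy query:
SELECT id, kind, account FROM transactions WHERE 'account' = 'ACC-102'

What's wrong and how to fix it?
Bug: Single quotes denote string literals in SQL; the column name is being compared as a constant string

Fix: Reference the column as account without single quotes

Corrected query:
SELECT id, kind, account FROM transactions WHERE account = 'ACC-102'

Result:
id | kind       | account
---+------------+--------
4  | withdrawal | ACC-102
6  | withdrawal | ACC-102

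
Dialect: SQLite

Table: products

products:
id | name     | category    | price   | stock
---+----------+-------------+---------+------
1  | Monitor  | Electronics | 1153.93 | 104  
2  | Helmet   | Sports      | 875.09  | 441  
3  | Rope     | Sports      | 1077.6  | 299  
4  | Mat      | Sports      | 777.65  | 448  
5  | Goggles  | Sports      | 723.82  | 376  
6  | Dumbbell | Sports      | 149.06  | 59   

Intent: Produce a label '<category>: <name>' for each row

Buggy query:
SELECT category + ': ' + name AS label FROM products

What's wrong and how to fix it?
Bug: SQLite uses || for string concatenation; + coerces text to numbers (yielding 0)

Fix: Use the || operator for string concatenation

Corrected query:
SELECT category || ': ' || name AS label FROM products

Result:
label               
--------------------
Electronics: Monitor
Sports: Helmet      
Sports: Rope        
Sports: Mat         
Sports: Goggles     
Sports: Dumbbell    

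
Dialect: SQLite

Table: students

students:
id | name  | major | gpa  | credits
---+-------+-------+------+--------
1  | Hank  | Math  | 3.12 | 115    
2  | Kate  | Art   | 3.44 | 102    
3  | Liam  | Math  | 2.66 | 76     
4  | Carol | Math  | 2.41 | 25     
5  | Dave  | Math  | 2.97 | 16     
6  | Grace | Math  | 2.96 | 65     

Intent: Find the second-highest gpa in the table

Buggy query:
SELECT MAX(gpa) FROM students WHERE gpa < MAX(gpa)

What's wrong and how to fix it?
Bug: MAX(gpa) on the right of the comparison is an aggregate-in-WHERE error

Fix: Put the inner MAX in a scalar subquery

Corrected query:
SELECT MAX(gpa) FROM students WHERE gpa < (SELECT MAX(gpa) FROM students)

Result:
MAX(gpa)
--------
3.12    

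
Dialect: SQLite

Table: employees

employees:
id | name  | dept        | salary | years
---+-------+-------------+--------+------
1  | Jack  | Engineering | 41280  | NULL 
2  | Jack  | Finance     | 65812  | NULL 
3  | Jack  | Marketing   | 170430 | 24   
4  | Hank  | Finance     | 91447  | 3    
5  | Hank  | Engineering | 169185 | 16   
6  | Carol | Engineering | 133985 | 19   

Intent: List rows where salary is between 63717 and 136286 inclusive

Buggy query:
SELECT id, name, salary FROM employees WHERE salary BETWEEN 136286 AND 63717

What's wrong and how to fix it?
Bug: The bounds are reversed; BETWEEN a AND b requires a <= b to match anything

Fix: Write BETWEEN 63717 AND 136286

Corrected query:
SELECT id, name, salary FROM employees WHERE salary BETWEEN 63717 AND 136286

Result:
id | name  | salary
---+-------+-------
2  | Jack  | 65812 
4  | Hank  | 91447 
6  | Carol | 133985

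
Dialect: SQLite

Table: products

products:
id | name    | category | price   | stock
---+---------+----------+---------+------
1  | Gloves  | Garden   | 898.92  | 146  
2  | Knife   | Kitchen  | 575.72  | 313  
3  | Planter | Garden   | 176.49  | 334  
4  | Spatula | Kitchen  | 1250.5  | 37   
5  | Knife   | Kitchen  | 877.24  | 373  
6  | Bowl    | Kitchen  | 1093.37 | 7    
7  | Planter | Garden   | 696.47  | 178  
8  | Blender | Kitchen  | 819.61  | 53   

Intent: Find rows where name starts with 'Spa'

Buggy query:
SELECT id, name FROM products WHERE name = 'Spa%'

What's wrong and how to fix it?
Bug: '=' compares the literal string including the % character; pattern matching needs LIKE

Fix: Replace '=' with LIKE so 'Spa%' is treated as a pattern

Corrected query:
SELECT id, name FROM products WHERE name LIKE 'Spa%'

Result:
id | name   
---+--------
4  | Spatula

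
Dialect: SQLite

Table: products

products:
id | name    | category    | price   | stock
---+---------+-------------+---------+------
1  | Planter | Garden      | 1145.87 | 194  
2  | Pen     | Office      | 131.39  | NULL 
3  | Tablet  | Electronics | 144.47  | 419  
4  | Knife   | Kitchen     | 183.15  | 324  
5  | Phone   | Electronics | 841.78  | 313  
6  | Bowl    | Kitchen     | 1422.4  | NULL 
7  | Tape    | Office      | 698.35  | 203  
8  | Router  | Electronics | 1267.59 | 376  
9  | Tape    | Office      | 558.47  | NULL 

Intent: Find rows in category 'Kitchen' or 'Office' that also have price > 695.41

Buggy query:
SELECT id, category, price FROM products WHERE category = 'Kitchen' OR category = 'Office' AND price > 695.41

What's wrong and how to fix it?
Bug: Without parentheses, AND is evaluated before OR, so the price filter only applies to the 'Office' branch

Fix: Add parentheses around the OR so the AND applies to both alternatives

Corrected query:
SELECT id, category, price FROM products WHERE (category = 'Kitchen' OR category = 'Office') AND price > 695.41

Result:
id | category | price 
---+----------+-------
6  | Kitchen  | 1422.4
7  | Office   | 698.35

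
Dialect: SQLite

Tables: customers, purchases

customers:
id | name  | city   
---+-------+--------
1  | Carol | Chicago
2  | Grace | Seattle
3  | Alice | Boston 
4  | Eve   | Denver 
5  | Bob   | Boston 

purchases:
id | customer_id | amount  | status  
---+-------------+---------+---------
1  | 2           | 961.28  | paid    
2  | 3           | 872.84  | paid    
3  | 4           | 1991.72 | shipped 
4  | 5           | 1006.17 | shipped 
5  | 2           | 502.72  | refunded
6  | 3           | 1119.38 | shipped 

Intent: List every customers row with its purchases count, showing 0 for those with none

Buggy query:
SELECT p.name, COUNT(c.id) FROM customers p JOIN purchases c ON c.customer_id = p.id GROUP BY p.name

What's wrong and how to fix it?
Bug: An inner join excludes parents with zero children

Fix: Switch to LEFT JOIN to retain unmatched parent rows

Corrected query:
SELECT p.name, COUNT(c.id) FROM customers p LEFT JOIN purchases c ON c.customer_id = p.id GROUP BY p.name

Result:
name  | COUNT(c.id)
------+------------
Alice | 2          
Bob   | 1          
Carol | 0          
Eve   | 1          
Grace | 2          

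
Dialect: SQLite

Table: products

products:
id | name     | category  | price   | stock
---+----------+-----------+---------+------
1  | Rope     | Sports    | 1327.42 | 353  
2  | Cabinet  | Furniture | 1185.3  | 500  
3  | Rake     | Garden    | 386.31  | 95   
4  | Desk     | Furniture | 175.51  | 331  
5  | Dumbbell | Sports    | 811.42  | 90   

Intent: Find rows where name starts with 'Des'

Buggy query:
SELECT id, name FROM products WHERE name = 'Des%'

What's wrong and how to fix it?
Bug: Wildcards only work with LIKE; '=' treats '%' as a literal character

Fix: Replace '=' with LIKE so 'Des%' is treated as a pattern

Corrected query:
SELECT id, name FROM products WHERE name LIKE 'Des%'

Result:
id | name
---+-----
4  | Desk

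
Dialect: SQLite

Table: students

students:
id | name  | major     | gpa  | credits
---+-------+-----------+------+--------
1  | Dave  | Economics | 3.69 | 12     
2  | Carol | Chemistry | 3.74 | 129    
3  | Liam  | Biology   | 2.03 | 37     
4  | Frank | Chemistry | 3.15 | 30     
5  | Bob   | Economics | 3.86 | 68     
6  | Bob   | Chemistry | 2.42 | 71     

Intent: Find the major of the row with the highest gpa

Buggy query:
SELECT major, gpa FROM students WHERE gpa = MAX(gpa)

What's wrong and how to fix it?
Bug: WHERE is evaluated per row; an aggregate over the whole table isn't defined there

Fix: Wrap MAX in a scalar subquery so WHERE compares against a single value

Corrected query:
SELECT major, gpa FROM students WHERE gpa = (SELECT MAX(gpa) FROM students)

Result:
major     | gpa 
----------+-----
Economics | 3.86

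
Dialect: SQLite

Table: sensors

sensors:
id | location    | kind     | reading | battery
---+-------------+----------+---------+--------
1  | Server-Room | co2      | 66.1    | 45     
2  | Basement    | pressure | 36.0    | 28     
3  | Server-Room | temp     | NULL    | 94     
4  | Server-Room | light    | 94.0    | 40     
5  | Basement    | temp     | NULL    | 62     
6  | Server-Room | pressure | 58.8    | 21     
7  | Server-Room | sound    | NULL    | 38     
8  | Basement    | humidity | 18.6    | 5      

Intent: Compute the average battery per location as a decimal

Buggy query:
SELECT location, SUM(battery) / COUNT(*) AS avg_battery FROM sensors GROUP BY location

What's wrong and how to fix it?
Bug: Both operands are integers, so '/' performs integer division and truncates

Fix: Multiply by 1.0 (or CAST to REAL) to force floating-point division

Corrected query:
SELECT location, SUM(battery) * 1.0 / COUNT(*) AS avg_battery FROM sensors GROUP BY location

Result:
location    | avg_battery
------------+------------
Basement    | 31.666667  
Server-Room | 47.6       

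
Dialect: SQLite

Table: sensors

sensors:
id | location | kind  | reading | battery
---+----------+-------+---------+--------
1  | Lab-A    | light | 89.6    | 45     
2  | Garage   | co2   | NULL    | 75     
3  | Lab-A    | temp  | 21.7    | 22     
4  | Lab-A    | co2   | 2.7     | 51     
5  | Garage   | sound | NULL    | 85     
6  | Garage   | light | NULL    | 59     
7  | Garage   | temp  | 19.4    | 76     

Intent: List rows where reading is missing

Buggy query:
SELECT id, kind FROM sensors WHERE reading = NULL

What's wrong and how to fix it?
Bug: '= NULL' is always unknown in SQL three-valued logic, so no rows match

Fix: Use IS NULL to test for NULL

Corrected query:
SELECT id, kind FROM sensors WHERE reading IS NULL

Result:
id | kind 
---+------
2  | co2  
5  | sound
6  | light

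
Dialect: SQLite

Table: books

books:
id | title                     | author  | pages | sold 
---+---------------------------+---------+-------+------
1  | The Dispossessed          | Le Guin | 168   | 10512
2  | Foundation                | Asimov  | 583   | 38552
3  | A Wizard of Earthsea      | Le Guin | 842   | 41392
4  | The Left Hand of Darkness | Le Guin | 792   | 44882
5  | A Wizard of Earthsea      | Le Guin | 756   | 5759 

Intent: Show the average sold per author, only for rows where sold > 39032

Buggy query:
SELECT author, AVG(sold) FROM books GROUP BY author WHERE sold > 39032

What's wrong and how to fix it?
Bug: Row-level WHERE must come before GROUP BY in the clause order

Fix: Move the WHERE clause before GROUP BY

Corrected query:
SELECT author, AVG(sold) FROM books WHERE sold > 39032 GROUP BY author

Result:
author  | AVG(sold)
--------+----------
Le Guin | 43137    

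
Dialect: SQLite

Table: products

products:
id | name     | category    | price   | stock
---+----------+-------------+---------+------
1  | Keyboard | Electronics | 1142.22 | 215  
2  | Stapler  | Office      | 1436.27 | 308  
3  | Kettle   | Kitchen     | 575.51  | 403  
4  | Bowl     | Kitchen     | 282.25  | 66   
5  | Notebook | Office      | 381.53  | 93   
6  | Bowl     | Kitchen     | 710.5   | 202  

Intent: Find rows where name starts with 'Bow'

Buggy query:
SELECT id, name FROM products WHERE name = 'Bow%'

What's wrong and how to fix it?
Bug: '=' compares the literal string including the % character; pattern matching needs LIKE

Fix: Replace '=' with LIKE so 'Bow%' is treated as a pattern

Corrected query:
SELECT id, name FROM products WHERE name LIKE 'Bow%'

Result:
id | name
---+-----
4  | Bowl
6  | Bowl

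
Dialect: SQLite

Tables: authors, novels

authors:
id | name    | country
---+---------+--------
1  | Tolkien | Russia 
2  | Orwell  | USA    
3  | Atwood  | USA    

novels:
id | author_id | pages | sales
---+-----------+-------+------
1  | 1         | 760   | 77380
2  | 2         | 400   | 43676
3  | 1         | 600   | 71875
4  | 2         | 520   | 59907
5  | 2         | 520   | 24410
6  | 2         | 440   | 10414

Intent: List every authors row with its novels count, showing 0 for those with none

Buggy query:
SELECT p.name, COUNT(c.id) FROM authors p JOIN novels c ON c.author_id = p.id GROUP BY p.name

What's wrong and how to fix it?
Bug: An inner join excludes parents with zero children

Fix: Use LEFT JOIN so parents without children still appear (COUNT(c.id) gives 0)

Corrected query:
SELECT p.name, COUNT(c.id) FROM authors p LEFT JOIN novels c ON c.author_id = p.id GROUP BY p.name

Result:
name    | COUNT(c.id)
--------+------------
Atwood  | 0          
Orwell  | 4          
Tolkien | 2          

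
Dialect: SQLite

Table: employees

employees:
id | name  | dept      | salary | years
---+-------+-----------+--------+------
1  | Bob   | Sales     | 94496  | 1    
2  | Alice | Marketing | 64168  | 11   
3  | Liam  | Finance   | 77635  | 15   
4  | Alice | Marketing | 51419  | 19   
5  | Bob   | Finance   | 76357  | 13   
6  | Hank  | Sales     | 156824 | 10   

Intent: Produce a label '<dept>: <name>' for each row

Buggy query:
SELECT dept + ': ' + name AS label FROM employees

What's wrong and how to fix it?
Bug: '+' is numeric addition; on text columns SQLite converts them to 0 instead of concatenating

Fix: Replace + with || to concatenate text

Corrected query:
SELECT dept || ': ' || name AS label FROM employees

Result:
label           
----------------
Sales: Bob      
Marketing: Alice
Finance: Liam   
Marketing: Alice
Finance: Bob    
Sales: Hank     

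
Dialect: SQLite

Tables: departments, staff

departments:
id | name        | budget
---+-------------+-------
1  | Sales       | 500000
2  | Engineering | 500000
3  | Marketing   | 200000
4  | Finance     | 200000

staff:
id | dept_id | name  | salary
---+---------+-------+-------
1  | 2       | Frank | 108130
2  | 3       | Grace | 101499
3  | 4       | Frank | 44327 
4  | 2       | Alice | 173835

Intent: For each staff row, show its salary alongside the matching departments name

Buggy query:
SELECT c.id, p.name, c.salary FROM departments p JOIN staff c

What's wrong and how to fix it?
Bug: JOIN with no ON clause produces a cartesian product; every staff row pairs with every departments row

Fix: Add ON c.dept_id = p.id to the JOIN

Corrected query:
SELECT c.id, p.name, c.salary FROM departments p JOIN staff c ON c.dept_id = p.id

Result:
id | name        | salary
---+-------------+-------
1  | Engineering | 108130
2  | Marketing   | 101499
3  | Finance     | 44327 
4  | Engineering | 173835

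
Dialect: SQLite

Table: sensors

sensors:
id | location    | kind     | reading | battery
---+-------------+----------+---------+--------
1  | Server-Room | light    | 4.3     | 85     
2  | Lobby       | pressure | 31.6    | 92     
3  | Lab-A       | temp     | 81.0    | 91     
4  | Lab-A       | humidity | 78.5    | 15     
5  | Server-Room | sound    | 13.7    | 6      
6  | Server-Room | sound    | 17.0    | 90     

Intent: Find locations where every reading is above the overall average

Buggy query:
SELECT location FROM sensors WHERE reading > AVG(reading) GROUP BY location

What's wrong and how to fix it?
Bug: WHERE evaluates per row before aggregation, so AVG() is unavailable

Fix: Use a subquery for AVG and a HAVING MIN(...) filter so the condition holds for every row in the group

Corrected query:
SELECT location FROM sensors GROUP BY location HAVING MIN(reading) > (SELECT AVG(reading) FROM sensors)

Result:
location
--------
Lab-A   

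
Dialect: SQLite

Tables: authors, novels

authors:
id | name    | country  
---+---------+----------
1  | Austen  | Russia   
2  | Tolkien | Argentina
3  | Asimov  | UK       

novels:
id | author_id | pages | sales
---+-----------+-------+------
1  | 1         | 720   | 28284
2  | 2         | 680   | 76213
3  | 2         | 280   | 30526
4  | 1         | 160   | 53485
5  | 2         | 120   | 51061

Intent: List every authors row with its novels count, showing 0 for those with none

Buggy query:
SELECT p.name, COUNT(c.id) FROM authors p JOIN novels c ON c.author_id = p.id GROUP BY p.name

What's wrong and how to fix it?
Bug: An inner join excludes parents with zero children

Fix: Use LEFT JOIN so parents without children still appear (COUNT(c.id) gives 0)

Corrected query:
SELECT p.name, COUNT(c.id) FROM authors p LEFT JOIN novels c ON c.author_id = p.id GROUP BY p.name

Result:
name    | COUNT(c.id)
--------+------------
Asimov  | 0          
Austen  | 2          
Tolkien | 3          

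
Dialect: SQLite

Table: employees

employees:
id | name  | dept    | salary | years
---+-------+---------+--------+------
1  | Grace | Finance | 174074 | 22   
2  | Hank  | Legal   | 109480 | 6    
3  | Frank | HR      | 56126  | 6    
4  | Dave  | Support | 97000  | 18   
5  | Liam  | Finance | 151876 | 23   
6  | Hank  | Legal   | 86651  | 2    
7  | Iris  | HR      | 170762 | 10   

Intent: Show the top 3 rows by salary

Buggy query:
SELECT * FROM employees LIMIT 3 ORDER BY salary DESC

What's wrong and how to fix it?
Bug: LIMIT must come after ORDER BY

Fix: Sort with ORDER BY, then apply LIMIT

Corrected query:
SELECT * FROM employees ORDER BY salary DESC LIMIT 3

Result:
id | name  | dept    | salary | years
---+-------+---------+--------+------
1  | Grace | Finance | 174074 | 22   
7  | Iris  | HR      | 170762 | 10   
5  | Liam  | Finance | 151876 | 23   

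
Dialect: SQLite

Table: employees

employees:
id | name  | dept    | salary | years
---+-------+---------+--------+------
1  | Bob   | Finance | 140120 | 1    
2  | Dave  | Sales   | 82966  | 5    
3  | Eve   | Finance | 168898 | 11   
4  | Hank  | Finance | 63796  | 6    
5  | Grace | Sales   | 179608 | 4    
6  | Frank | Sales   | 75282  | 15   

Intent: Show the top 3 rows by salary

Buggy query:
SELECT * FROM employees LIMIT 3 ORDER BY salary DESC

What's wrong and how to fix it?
Bug: ORDER BY cannot follow LIMIT; LIMIT is the final clause

Fix: Swap the clauses: ORDER BY first, then LIMIT

Corrected query:
SELECT * FROM employees ORDER BY salary DESC LIMIT 3

Result:
id | name  | dept    | salary | years
---+-------+---------+--------+------
5  | Grace | Sales   | 179608 | 4    
3  | Eve   | Finance | 168898 | 11   
1  | Bob   | Finance | 140120 | 1    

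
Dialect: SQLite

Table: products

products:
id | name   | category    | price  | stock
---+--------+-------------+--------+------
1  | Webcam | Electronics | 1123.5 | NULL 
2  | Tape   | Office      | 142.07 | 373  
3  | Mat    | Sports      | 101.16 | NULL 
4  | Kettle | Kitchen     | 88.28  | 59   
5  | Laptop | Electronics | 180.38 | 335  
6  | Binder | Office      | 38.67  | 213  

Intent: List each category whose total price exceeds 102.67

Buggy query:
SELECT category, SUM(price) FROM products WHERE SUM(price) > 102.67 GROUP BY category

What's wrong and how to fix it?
Bug: WHERE runs before GROUP BY, so aggregates aren't available there

Fix: Use HAVING (which filters groups after aggregation) instead of WHERE

Corrected query:
SELECT category, SUM(price) FROM products GROUP BY category HAVING SUM(price) > 102.67

Result:
category    | SUM(price)
------------+-----------
Electronics | 1303.88   
Office      | 180.74    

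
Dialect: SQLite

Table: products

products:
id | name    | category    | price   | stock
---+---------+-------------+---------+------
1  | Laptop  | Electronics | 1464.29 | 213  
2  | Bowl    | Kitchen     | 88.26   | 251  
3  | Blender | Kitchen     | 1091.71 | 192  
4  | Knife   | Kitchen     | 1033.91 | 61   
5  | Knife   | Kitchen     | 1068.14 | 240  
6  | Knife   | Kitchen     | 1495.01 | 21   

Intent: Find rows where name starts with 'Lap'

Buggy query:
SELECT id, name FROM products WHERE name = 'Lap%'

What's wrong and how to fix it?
Bug: Wildcards only work with LIKE; '=' treats '%' as a literal character

Fix: Use LIKE for wildcard pattern matching

Corrected query:
SELECT id, name FROM products WHERE name LIKE 'Lap%'

Result:
id | name  
---+-------
1  | Laptop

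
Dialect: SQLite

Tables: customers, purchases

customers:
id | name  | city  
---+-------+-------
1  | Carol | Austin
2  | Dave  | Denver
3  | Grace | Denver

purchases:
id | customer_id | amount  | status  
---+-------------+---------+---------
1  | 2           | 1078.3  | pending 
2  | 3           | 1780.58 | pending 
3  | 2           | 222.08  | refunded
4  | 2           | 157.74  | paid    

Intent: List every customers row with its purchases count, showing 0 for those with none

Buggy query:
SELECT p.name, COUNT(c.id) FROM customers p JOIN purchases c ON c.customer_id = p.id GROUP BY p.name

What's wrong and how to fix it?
Bug: An inner join excludes parents with zero children

Fix: Use LEFT JOIN so parents without children still appear (COUNT(c.id) gives 0)

Corrected query:
SELECT p.name, COUNT(c.id) FROM customers p LEFT JOIN purchases c ON c.customer_id = p.id GROUP BY p.name

Result:
name  | COUNT(c.id)
------+------------
Carol | 0          
Dave  | 3          
Grace | 1          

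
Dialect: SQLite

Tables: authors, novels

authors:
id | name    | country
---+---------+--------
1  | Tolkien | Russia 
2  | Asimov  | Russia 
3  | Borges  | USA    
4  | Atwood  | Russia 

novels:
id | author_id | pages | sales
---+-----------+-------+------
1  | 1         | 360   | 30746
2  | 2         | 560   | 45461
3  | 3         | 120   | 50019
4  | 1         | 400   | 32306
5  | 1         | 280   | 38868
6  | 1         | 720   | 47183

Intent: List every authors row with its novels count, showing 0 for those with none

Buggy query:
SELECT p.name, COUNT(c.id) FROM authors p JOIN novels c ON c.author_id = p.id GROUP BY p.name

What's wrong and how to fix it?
Bug: INNER JOIN drops authors rows that have no matching novels rows

Fix: Use LEFT JOIN so parents without children still appear (COUNT(c.id) gives 0)

Corrected query:
SELECT p.name, COUNT(c.id) FROM authors p LEFT JOIN novels c ON c.author_id = p.id GROUP BY p.name

Result:
name    | COUNT(c.id)
--------+------------
Asimov  | 1          
Atwood  | 0          
Borges  | 1          
Tolkien | 4          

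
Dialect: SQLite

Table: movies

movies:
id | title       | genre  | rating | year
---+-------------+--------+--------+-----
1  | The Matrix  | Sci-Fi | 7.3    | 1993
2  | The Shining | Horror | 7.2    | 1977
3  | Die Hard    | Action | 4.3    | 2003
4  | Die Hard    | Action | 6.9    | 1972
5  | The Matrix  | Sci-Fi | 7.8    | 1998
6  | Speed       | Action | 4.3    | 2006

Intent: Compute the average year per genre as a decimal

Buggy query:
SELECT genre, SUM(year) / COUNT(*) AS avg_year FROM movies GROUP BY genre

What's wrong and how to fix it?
Bug: Both operands are integers, so '/' performs integer division and truncates

Fix: Cast one side to REAL so the division keeps the fractional part

Corrected query:
SELECT genre, SUM(year) * 1.0 / COUNT(*) AS avg_year FROM movies GROUP BY genre

Result:
genre  | avg_year   
-------+------------
Action | 1993.666667
Horror | 1977       
Sci-Fi | 1995.5     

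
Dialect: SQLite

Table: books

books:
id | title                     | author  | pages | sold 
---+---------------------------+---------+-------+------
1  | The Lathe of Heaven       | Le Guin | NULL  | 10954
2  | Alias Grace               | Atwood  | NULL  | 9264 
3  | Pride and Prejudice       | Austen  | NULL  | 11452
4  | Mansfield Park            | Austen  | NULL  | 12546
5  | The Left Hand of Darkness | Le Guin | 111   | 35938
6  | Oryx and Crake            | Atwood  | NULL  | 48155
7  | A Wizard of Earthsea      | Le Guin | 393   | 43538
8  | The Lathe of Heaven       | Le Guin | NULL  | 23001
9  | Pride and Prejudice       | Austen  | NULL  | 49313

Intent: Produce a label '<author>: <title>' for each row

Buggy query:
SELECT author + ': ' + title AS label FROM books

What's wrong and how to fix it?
Bug: SQLite uses || for string concatenation; + coerces text to numbers (yielding 0)

Fix: Replace + with || to concatenate text

Corrected query:
SELECT author || ': ' || title AS label FROM books

Result:
label                             
----------------------------------
Le Guin: The Lathe of Heaven      
Atwood: Alias Grace               
Austen: Pride and Prejudice       
Austen: Mansfield Park            
Le Guin: The Left Hand of Darkness
Atwood: Oryx and Crake            
Le Guin: A Wizard of Earthsea     
Le Guin: The Lathe of Heaven      
Austen: Pride and Prejudice       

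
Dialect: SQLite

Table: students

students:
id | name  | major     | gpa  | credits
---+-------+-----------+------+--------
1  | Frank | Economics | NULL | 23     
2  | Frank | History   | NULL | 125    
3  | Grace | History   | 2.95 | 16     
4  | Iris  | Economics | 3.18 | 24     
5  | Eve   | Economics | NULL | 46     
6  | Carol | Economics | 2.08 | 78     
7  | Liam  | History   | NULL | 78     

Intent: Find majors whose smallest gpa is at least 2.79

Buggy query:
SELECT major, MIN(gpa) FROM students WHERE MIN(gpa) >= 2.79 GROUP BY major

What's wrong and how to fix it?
Bug: MIN() in WHERE is a misuse of aggregate

Fix: Use HAVING for the per-group MIN condition

Corrected query:
SELECT major, MIN(gpa) FROM students GROUP BY major HAVING MIN(gpa) >= 2.79

Result:
major   | MIN(gpa)
--------+---------
History | 2.95    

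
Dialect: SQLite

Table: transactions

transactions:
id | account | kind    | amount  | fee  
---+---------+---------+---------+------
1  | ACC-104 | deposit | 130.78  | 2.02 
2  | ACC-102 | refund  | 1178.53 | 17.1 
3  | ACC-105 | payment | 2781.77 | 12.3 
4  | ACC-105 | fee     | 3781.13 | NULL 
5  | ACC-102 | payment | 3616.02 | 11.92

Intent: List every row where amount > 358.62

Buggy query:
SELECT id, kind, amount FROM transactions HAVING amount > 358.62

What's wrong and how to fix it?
Bug: HAVING filters the output of aggregation, but this query has no GROUP BY and no aggregate functions, so SQLite rejects it (HAVING clause on a non-aggregate query); the condition here is per row

Fix: Replace HAVING with WHERE since the condition applies to individual rows

Corrected query:
SELECT id, kind, amount FROM transactions WHERE amount > 358.62

Result:
id | kind    | amount 
---+---------+--------
2  | refund  | 1178.53
3  | payment | 2781.77
4  | fee     | 3781.13
5  | payment | 3616.02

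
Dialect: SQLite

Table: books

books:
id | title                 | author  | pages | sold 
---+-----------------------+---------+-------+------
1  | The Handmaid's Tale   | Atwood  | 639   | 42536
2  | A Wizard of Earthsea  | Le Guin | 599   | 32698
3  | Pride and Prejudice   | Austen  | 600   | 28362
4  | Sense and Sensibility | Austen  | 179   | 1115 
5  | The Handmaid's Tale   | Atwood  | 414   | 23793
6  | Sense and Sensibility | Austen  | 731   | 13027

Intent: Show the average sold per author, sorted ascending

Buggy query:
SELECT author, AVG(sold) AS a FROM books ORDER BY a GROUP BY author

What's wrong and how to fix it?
Bug: GROUP BY must precede ORDER BY

Fix: Move ORDER BY to the end, after GROUP BY

Corrected query:
SELECT author, AVG(sold) AS a FROM books GROUP BY author ORDER BY a

Result:
author  | a      
--------+--------
Austen  | 14168  
Le Guin | 32698  
Atwood  | 33164.5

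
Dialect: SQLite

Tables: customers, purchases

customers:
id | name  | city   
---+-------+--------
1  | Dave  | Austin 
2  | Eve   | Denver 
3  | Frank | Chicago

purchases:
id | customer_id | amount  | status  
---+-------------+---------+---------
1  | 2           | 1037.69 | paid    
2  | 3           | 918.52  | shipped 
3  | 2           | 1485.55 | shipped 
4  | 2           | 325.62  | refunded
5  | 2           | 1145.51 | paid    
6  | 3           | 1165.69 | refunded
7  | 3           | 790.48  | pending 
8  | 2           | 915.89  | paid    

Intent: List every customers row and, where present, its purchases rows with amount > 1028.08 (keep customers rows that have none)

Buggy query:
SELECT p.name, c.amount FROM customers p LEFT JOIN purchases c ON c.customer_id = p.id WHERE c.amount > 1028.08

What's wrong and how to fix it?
Bug: Filtering c.amount in WHERE discards the NULL rows produced by LEFT JOIN, turning it into an inner join

Fix: Move the right-table condition into the ON clause so unmatched parents are kept

Corrected query:
SELECT p.name, c.amount FROM customers p LEFT JOIN purchases c ON c.customer_id = p.id AND c.amount > 1028.08

Result:
name  | amount 
------+--------
Dave  | NULL   
Eve   | 1037.69
Eve   | 1145.51
Eve   | 1485.55
Frank | 1165.69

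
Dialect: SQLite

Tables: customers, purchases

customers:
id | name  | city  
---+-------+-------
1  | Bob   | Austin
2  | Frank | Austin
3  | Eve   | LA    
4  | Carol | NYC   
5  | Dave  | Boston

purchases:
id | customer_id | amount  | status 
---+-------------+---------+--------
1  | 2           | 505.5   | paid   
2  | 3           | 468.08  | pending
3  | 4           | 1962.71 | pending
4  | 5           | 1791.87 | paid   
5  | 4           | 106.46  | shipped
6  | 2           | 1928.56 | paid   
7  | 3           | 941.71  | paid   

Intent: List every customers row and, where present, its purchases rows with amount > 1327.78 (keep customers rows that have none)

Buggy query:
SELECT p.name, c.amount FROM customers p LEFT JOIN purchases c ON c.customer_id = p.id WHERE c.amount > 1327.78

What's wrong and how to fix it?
Bug: Filtering c.amount in WHERE discards the NULL rows produced by LEFT JOIN, turning it into an inner join

Fix: Put 'c.amount > 1327.78' in the JOIN's ON clause instead of WHERE

Corrected query:
SELECT p.name, c.amount FROM customers p LEFT JOIN purchases c ON c.customer_id = p.id AND c.amount > 1327.78

Result:
name  | amount 
------+--------
Bob   | NULL   
Frank | 1928.56
Eve   | NULL   
Carol | 1962.71
Dave  | 1791.87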